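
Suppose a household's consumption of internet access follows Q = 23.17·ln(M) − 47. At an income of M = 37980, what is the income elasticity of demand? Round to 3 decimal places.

0.117

At M = 37980: Q = 197.323.
dQ/dM = 23.17/M = 0.000610058 at this income.
η = (dQ/dM)·(M/Q) = 0.000610058 × (37980/197.323) = 0.117.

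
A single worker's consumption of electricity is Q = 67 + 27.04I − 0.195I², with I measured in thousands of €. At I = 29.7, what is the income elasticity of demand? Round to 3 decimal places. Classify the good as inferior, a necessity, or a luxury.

At I = 29.7: Q = 698.0804.
dQ/dI = 27.04 − 0.39I = 15.45700.
η = (dQ/dI)·(I/Q) = 15.45700 × (29.7/698.0804) = 0.658.
0 < η < 1 ⇒ necessity.

0.658 (necessity)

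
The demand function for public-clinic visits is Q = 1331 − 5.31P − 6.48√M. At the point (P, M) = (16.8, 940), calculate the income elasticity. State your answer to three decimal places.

At P = 16.8, M = 940: Q = 1043.119.
Holding P constant, ∂Q/∂M = -6.48/(2√M) = -0.105677.
η_M = (∂Q/∂M)·(M/Q) = -0.105677 × (940/1043.119) = -0.095.

-0.095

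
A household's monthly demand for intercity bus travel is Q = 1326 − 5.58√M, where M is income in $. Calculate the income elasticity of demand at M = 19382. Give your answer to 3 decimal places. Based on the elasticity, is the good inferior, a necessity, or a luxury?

-0.707 (inferior good)

At M = 19382: Q = 549.157.
dQ/dM = -5.58/(2√M) = -0.0200403 at this income.
η = (dQ/dM)·(M/Q) = -0.0200403 × (19382/549.157) = -0.707.
Since η < 0, the good is an inferior good.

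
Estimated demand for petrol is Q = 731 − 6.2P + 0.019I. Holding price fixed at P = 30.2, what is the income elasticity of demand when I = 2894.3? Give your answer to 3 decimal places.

At P = 30.2, I = 2894.3: Q = 598.752.
Holding P constant, ∂Q/∂I = 0.019.
η_I = (∂Q/∂I)·(I/Q) = 0.019 × (2894.3/598.752) = 0.092.

0.092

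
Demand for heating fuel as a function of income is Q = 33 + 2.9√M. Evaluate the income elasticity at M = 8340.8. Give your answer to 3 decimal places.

0.445

At M = 8340.8: Q = 297.851.
dQ/dM = 2.9/(2√M) = 0.0158768 at this income.
η = (dQ/dM)·(M/Q) = 0.0158768 × (8340.8/297.851) = 0.445.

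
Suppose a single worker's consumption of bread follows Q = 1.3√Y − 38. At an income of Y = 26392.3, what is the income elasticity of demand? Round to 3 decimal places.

0.610

At Y = 26392.3: Q = 173.194.
dQ/dY = 1.3/(2√Y) = 0.00400106 at this income.
η = (dQ/dY)·(Y/Q) = 0.00400106 × (26392.3/173.194) = 0.610.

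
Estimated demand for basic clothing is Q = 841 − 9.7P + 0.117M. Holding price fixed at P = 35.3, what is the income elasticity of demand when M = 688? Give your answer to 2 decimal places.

0.14

At P = 35.3, M = 688: Q = 579.086.
Holding P constant, ∂Q/∂M = 0.117.
η_M = (∂Q/∂M)·(M/Q) = 0.117 × (688/579.086) = 0.14.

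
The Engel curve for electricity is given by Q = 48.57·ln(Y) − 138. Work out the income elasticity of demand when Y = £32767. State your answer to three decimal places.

At Y = 32767: Q = 366.991.
dQ/dY = 48.57/Y = 0.00148228 at this income.
η = (dQ/dY)·(Y/Q) = 0.00148228 × (32767/366.991) = 0.132.

0.132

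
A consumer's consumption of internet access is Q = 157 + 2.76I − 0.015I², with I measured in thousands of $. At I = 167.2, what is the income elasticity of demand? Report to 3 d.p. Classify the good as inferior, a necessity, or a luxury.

At I = 167.2: Q = 199.1344.
dQ/dI = 2.76 − 0.03I = -2.25600.
η = (dQ/dI)·(I/Q) = -2.25600 × (167.2/199.1344) = -1.894.
η < 0 ⇒ inferior good.

-1.894 (inferior good)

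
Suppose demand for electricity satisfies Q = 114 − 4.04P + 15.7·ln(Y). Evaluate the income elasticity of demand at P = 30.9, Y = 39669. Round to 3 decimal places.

0.101

At P = 30.9, Y = 39669: Q = 155.401.
Holding P constant, ∂Q/∂Y = 15.7/Y = 0.000395775.
η_Y = (∂Q/∂Y)·(Y/Q) = 0.000395775 × (39669/155.401) = 0.101.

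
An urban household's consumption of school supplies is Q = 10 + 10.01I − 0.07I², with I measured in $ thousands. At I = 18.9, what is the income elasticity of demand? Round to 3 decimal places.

0.799

At I = 18.9: Q = 174.1843.
dQ/dI = 10.01 − 0.14I = 7.36400.
η = (dQ/dI)·(I/Q) = 7.36400 × (18.9/174.1843) = 0.799.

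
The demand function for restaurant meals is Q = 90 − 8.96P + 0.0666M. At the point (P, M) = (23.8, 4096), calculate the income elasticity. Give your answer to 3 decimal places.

1.824

At P = 23.8, M = 4096: Q = 149.546.
Holding P constant, ∂Q/∂M = 0.0666.
η_M = (∂Q/∂M)·(M/Q) = 0.0666 × (4096/149.546) = 1.824.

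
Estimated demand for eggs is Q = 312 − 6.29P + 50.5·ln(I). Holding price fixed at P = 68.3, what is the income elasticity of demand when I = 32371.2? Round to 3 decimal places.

0.124

At P = 68.3, I = 32371.2: Q = 406.837.
Holding P constant, ∂Q/∂I = 50.5/I = 0.00156003.
η_I = (∂Q/∂I)·(I/Q) = 0.00156003 × (32371.2/406.837) = 0.124.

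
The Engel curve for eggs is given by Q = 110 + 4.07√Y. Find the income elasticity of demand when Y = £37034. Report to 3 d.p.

0.438

At Y = 37034: Q = 893.240.
dQ/dY = 4.07/(2√Y) = 0.0105746 at this income.
η = (dQ/dY)·(Y/Q) = 0.0105746 × (37034/893.240) = 0.438.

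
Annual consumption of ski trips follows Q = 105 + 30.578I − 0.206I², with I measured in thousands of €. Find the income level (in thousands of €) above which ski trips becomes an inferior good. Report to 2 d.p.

dQ/dI = 30.578 − 0.412I.
The good is inferior where dQ/dI < 0. Setting dQ/dI = 0 gives I = 30.578 / 0.412 = 74.22.

74.22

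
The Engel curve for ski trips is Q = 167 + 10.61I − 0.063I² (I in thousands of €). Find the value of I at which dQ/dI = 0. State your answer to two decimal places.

dQ/dI = 10.61 − 0.126I.
The good is inferior where dQ/dI < 0. Setting dQ/dI = 0 gives I = 10.61 / 0.126 = 84.21.

84.21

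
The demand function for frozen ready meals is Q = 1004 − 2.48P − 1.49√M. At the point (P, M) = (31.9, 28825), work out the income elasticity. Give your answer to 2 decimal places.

-0.19

At P = 31.9, M = 28825: Q = 671.917.
Holding P constant, ∂Q/∂M = -1.49/(2√M) = -0.00438805.
η_M = (∂Q/∂M)·(M/Q) = -0.00438805 × (28825/671.917) = -0.19.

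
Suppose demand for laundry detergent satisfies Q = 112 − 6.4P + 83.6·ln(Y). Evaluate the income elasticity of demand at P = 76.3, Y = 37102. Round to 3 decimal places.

0.166

At P = 76.3, Y = 37102: Q = 503.271.
Holding P constant, ∂Q/∂Y = 83.6/Y = 0.00225325.
η_Y = (∂Q/∂Y)·(Y/Q) = 0.00225325 × (37102/503.271) = 0.166.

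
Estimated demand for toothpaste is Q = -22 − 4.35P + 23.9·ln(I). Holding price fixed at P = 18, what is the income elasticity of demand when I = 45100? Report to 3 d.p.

At P = 18, I = 45100: Q = 155.828.
Holding P constant, ∂Q/∂I = 23.9/I = 0.000529933.
η_I = (∂Q/∂I)·(I/Q) = 0.000529933 × (45100/155.828) = 0.153.

0.153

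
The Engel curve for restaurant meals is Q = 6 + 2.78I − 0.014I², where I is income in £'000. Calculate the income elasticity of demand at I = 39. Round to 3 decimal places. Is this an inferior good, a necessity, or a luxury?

At I = 39: Q = 93.1260.
dQ/dI = 2.78 − 0.028I = 1.68800.
η = (dQ/dI)·(I/Q) = 1.68800 × (39/93.1260) = 0.707.
0 < η < 1 ⇒ necessity.

0.707 (necessity)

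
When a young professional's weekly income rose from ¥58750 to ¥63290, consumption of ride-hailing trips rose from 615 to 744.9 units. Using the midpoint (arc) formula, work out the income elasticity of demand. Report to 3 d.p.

ΔQ = 744.9 − 615 = 129.9; midpoint Q̄ = (615 + 744.9)/2 = 679.95.
ΔI = 63290 − 58750 = 4540; midpoint Ī = (58750 + 63290)/2 = 61020.
η = (ΔQ/Q̄) ÷ (ΔI/Ī) = (129.9/679.95) ÷ (4540/61020) = 2.568.

2.568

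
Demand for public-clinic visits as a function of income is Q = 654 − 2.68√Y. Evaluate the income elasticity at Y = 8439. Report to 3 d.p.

-0.302

At Y = 8439: Q = 407.804.
dQ/dY = -2.68/(2√Y) = -0.0145868 at this income.
η = (dQ/dY)·(Y/Q) = -0.0145868 × (8439/407.804) = -0.302.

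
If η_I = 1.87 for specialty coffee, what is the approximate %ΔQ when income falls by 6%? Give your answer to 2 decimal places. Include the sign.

-11.22%

%ΔQ ≈ η × %ΔI = 1.87 × (-6%) = -11.22%.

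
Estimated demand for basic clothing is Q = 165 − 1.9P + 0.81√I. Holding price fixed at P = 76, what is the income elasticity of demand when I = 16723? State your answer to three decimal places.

0.418

At P = 76, I = 16723: Q = 125.347.
Holding P constant, ∂Q/∂I = 0.81/(2√I) = 0.00313183.
η_I = (∂Q/∂I)·(I/Q) = 0.00313183 × (16723/125.347) = 0.418.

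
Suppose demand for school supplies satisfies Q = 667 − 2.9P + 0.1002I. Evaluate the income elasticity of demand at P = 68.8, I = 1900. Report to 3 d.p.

0.289

At P = 68.8, I = 1900: Q = 657.860.
Holding P constant, ∂Q/∂I = 0.1002.
η_I = (∂Q/∂I)·(I/Q) = 0.1002 × (1900/657.860) = 0.289.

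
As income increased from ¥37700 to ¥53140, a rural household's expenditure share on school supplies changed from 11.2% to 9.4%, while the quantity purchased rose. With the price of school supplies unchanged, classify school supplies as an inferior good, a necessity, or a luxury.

Quantity rises but the budget share falls as income rises, so 0 < η < 1.

necessity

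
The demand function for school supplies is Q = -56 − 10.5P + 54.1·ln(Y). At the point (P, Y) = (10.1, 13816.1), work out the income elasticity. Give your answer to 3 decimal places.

0.153

At P = 10.1, Y = 13816.1: Q = 353.717.
Holding P constant, ∂Q/∂Y = 54.1/Y = 0.00391572.
η_Y = (∂Q/∂Y)·(Y/Q) = 0.00391572 × (13816.1/353.717) = 0.153.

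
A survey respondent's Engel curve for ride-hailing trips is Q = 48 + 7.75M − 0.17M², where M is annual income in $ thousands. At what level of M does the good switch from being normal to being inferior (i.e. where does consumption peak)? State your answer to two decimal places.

dQ/dM = 7.75 − 0.34M.
The good is inferior where dQ/dM < 0. Setting dQ/dM = 0 gives M = 7.75 / 0.34 = 22.79.

22.79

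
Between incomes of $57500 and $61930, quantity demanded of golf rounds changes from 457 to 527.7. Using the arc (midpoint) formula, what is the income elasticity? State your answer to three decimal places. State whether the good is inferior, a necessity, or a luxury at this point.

ΔQ = 527.7 − 457 = 70.7; midpoint Q̄ = (457 + 527.7)/2 = 492.35.
ΔI = 61930 − 57500 = 4430; midpoint Ī = (57500 + 61930)/2 = 59715.
η = (ΔQ/Q̄) ÷ (ΔI/Ī) = (70.7/492.35) ÷ (4430/59715) = 1.936.
η > 1 ⇒ luxury.

1.936 (luxury)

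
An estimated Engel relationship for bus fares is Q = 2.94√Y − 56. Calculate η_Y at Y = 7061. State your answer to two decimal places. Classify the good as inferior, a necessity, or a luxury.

0.65 (necessity)

At Y = 7061: Q = 191.047.
dQ/dY = 2.94/(2√Y) = 0.0174938 at this income.
η = (dQ/dY)·(Y/Q) = 0.0174938 × (7061/191.047) = 0.65.
Since 0 < η < 1, the good is a necessity.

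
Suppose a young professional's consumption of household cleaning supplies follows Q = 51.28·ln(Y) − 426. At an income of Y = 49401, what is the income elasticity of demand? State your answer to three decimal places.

At Y = 49401: Q = 128.220.
dQ/dY = 51.28/Y = 0.00103804 at this income.
η = (dQ/dY)·(Y/Q) = 0.00103804 × (49401/128.220) = 0.400.

0.400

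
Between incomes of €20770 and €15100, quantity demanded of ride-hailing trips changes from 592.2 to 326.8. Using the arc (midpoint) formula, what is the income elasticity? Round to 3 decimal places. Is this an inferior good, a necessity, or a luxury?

ΔQ = 326.8 − 592.2 = -265.4; midpoint Q̄ = (592.2 + 326.8)/2 = 459.5.
ΔI = 15100 − 20770 = -5670; midpoint Ī = (20770 + 15100)/2 = 17935.
η = (ΔQ/Q̄) ÷ (ΔI/Ī) = (-265.4/459.5) ÷ (-5670/17935) = 1.827.
η > 1 ⇒ luxury.

1.827 (luxury)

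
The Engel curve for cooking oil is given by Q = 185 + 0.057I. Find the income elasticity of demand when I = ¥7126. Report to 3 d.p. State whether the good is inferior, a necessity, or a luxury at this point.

0.687 (necessity)

At I = 7126: Q = 591.182.
dQ/dI = 0.057.
η = (dQ/dI)·(I/Q) = 0.057 × (7126/591.182) = 0.687.
Since 0 < η < 1, the good is a necessity.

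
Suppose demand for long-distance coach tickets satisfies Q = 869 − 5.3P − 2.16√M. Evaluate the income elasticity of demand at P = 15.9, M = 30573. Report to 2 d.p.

-0.46

At P = 15.9, M = 30573: Q = 407.051.
Holding P constant, ∂Q/∂M = -2.16/(2√M) = -0.00617667.
η_M = (∂Q/∂M)·(M/Q) = -0.00617667 × (30573/407.051) = -0.46.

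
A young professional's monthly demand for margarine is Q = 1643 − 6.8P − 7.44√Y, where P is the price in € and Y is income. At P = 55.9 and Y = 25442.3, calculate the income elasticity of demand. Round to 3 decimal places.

At P = 55.9, Y = 25442.3: Q = 76.152.
Holding P constant, ∂Q/∂Y = -7.44/(2√Y) = -0.0233219.
η_Y = (∂Q/∂Y)·(Y/Q) = -0.0233219 × (25442.3/76.152) = -7.792.

-7.792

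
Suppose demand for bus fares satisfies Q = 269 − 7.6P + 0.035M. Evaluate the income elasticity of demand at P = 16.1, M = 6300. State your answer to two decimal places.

At P = 16.1, M = 6300: Q = 367.140.
Holding P constant, ∂Q/∂M = 0.035.
η_M = (∂Q/∂M)·(M/Q) = 0.035 × (6300/367.140) = 0.60.

0.60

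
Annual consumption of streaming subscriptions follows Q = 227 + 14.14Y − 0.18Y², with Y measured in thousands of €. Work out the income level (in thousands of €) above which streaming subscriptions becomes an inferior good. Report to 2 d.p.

39.28

dQ/dY = 14.14 − 0.36Y.
The good is inferior where dQ/dY < 0. Setting dQ/dY = 0 gives Y = 14.14 / 0.36 = 39.28.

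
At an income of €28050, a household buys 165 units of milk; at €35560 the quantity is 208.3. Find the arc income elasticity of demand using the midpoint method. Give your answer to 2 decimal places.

ΔQ = 208.3 − 165 = 43.3; midpoint Q̄ = (165 + 208.3)/2 = 186.65.
ΔI = 35560 − 28050 = 7510; midpoint Ī = (28050 + 35560)/2 = 31805.
η = (ΔQ/Q̄) ÷ (ΔI/Ī) = (43.3/186.65) ÷ (7510/31805) = 0.98.

0.98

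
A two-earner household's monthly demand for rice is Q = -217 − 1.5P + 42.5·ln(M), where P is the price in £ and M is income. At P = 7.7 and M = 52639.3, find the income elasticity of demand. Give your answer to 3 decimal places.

At P = 7.7, M = 52639.3: Q = 233.477.
Holding P constant, ∂Q/∂M = 42.5/M = 0.000807382.
η_M = (∂Q/∂M)·(M/Q) = 0.000807382 × (52639.3/233.477) = 0.182.

0.182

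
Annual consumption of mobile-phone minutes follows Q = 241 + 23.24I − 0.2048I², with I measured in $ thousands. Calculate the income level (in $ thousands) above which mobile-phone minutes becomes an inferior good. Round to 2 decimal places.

dQ/dI = 23.24 − 0.4096I.
The good is inferior where dQ/dI < 0. Setting dQ/dI = 0 gives I = 23.24 / 0.4096 = 56.74.

56.74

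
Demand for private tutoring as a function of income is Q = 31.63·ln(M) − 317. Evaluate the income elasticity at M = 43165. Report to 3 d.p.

At M = 43165: Q = 20.580.
dQ/dM = 31.63/M = 0.00073277 at this income.
η = (dQ/dM)·(M/Q) = 0.00073277 × (43165/20.580) = 1.537.

1.537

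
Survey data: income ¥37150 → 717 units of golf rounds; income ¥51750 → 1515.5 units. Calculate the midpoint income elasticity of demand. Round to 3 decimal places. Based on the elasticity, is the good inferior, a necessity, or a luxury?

ΔQ = 1515.5 − 717 = 798.5; midpoint Q̄ = (717 + 1515.5)/2 = 1116.25.
ΔI = 51750 − 37150 = 14600; midpoint Ī = (37150 + 51750)/2 = 44450.
η = (ΔQ/Q̄) ÷ (ΔI/Ī) = (798.5/1116.25) ÷ (14600/44450) = 2.178.
η > 1 ⇒ luxury.

2.178 (luxury)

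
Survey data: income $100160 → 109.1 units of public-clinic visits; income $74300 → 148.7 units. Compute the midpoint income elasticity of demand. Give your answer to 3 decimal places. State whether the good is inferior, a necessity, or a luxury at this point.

ΔQ = 148.7 − 109.1 = 39.6; midpoint Q̄ = (109.1 + 148.7)/2 = 128.9.
ΔI = 74300 − 100160 = -25860; midpoint Ī = (100160 + 74300)/2 = 87230.
η = (ΔQ/Q̄) ÷ (ΔI/Ī) = (39.6/128.9) ÷ (-25860/87230) = -1.036.
η < 0 ⇒ inferior good.

-1.036 (inferior good)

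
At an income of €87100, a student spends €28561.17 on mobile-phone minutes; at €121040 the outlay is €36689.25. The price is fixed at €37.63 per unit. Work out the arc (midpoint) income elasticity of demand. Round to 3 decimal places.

0.764

With a constant price, Q₁ = 28561.17/37.63 = 759.000 and Q₂ = 36689.25/37.63 = 975.000 (equivalently, work directly with expenditure since P cancels).
Midpoint %ΔQ = (36689.25 − 28561.17)/32625.21 = 0.24913; midpoint %ΔI = (121040 − 87100)/104070 = 0.32613.
η = 0.24913 / 0.32613 = 0.764.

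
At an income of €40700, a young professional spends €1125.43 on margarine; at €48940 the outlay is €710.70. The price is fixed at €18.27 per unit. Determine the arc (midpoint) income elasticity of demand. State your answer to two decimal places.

-2.46

With a constant price, Q₁ = 1125.43/18.27 = 61.600 and Q₂ = 710.70/18.27 = 38.900 (equivalently, work directly with expenditure since P cancels).
Midpoint %ΔQ = (710.70 − 1125.43)/918.07 = -0.45174; midpoint %ΔI = (48940 − 40700)/44820 = 0.18385.
η = -0.45174 / 0.18385 = -2.46.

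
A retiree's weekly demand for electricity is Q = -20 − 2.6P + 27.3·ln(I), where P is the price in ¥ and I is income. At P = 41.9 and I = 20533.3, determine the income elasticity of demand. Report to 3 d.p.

0.192

At P = 41.9, I = 20533.3: Q = 142.144.
Holding P constant, ∂Q/∂I = 27.3/I = 0.00132955.
η_I = (∂Q/∂I)·(I/Q) = 0.00132955 × (20533.3/142.144) = 0.192.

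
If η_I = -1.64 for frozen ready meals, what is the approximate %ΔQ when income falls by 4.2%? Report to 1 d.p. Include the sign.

%ΔQ ≈ η × %ΔI = -1.64 × (-4.2%) = 6.9%.

6.9%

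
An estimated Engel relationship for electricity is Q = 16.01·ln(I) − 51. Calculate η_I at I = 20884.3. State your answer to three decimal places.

At I = 20884.3: Q = 108.248.
dQ/dI = 16.01/I = 0.000766605 at this income.
η = (dQ/dI)·(I/Q) = 0.000766605 × (20884.3/108.248) = 0.148.

0.148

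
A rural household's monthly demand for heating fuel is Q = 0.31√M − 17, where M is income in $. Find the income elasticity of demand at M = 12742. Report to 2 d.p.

0.97

At M = 12742: Q = 17.993.
dQ/dM = 0.31/(2√M) = 0.00137313 at this income.
η = (dQ/dM)·(M/Q) = 0.00137313 × (12742/17.993) = 0.97.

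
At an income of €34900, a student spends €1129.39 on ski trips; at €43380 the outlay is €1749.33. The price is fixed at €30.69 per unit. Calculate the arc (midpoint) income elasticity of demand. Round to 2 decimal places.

With a constant price, Q₁ = 1129.39/30.69 = 36.800 and Q₂ = 1749.33/30.69 = 57.000 (equivalently, work directly with expenditure since P cancels).
Midpoint %ΔQ = (1749.33 − 1129.39)/1439.36 = 0.43071; midpoint %ΔI = (43380 − 34900)/39140 = 0.21666.
η = 0.43071 / 0.21666 = 1.99.

1.99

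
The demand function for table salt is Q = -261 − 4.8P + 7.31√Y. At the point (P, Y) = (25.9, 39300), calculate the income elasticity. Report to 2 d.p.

0.68

At P = 25.9, Y = 39300: Q = 1063.831.
Holding P constant, ∂Q/∂Y = 7.31/(2√Y) = 0.018437.
η_Y = (∂Q/∂Y)·(Y/Q) = 0.018437 × (39300/1063.831) = 0.68.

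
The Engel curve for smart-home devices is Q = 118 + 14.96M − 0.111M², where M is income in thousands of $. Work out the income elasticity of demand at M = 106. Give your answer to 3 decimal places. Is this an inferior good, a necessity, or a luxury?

-1.990 (inferior good)

At M = 106: Q = 456.5640.
dQ/dM = 14.96 − 0.222M = -8.57200.
η = (dQ/dM)·(M/Q) = -8.57200 × (106/456.5640) = -1.990.
η < 0 ⇒ inferior good.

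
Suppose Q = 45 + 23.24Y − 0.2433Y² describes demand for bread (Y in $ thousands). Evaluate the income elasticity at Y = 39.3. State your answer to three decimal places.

At Y = 39.3: Q = 582.5576.
dQ/dY = 23.24 − 0.4866Y = 4.11662.
η = (dQ/dY)·(Y/Q) = 4.11662 × (39.3/582.5576) = 0.278.

0.278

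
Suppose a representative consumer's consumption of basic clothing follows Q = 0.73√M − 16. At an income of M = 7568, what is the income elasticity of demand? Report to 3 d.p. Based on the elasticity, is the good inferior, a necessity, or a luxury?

0.668 (necessity)

At M = 7568: Q = 47.506.
dQ/dM = 0.73/(2√M) = 0.00419568 at this income.
η = (dQ/dM)·(M/Q) = 0.00419568 × (7568/47.506) = 0.668.
Since 0 < η < 1, the good is a necessity.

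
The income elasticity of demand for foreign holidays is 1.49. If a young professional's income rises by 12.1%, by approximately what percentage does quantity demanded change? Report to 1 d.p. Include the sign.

18.0%

%ΔQ ≈ η × %ΔI = 1.49 × 12.1% = 18.0%.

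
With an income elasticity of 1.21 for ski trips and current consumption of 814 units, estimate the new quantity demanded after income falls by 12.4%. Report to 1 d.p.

691.9

%ΔQ ≈ η × %ΔI = 1.21 × (-12.4%) = -15.004%.
New Q ≈ 814 × (1 − 0.15004) = 691.9.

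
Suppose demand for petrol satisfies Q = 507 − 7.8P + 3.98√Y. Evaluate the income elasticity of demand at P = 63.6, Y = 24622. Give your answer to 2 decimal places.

At P = 63.6, Y = 24622: Q = 635.438.
Holding P constant, ∂Q/∂Y = 3.98/(2√Y) = 0.0126821.
η_Y = (∂Q/∂Y)·(Y/Q) = 0.0126821 × (24622/635.438) = 0.49.

0.49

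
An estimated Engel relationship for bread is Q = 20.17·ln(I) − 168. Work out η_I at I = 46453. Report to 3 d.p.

At I = 46453: Q = 48.751.
dQ/dI = 20.17/I = 0.000434202 at this income.
η = (dQ/dI)·(I/Q) = 0.000434202 × (46453/48.751) = 0.414.

0.414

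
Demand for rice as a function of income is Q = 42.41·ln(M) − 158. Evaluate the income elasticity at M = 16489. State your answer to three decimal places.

At M = 16489: Q = 253.820.
dQ/dM = 42.41/M = 0.00257202 at this income.
η = (dQ/dM)·(M/Q) = 0.00257202 × (16489/253.820) = 0.167.

0.167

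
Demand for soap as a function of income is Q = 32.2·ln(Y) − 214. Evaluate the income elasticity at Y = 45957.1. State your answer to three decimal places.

0.245

At Y = 45957.1: Q = 131.682.
dQ/dY = 32.2/Y = 0.000700653 at this income.
η = (dQ/dY)·(Y/Q) = 0.000700653 × (45957.1/131.682) = 0.245.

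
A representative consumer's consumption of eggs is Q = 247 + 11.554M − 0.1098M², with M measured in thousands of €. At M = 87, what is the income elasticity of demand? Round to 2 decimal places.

-1.56

At M = 87: Q = 421.1218.
dQ/dM = 11.554 − 0.2196M = -7.55120.
η = (dQ/dM)·(M/Q) = -7.55120 × (87/421.1218) = -1.56.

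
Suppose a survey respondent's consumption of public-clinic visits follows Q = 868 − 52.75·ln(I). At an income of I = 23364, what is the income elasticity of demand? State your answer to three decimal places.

At I = 23364: Q = 337.390.
dQ/dI = -52.75/I = -0.00225775 at this income.
η = (dQ/dI)·(I/Q) = -0.00225775 × (23364/337.390) = -0.156.

-0.156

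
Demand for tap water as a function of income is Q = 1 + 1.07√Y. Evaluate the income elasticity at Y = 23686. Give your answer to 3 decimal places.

0.497

At Y = 23686: Q = 165.676.
dQ/dY = 1.07/(2√Y) = 0.00347623 at this income.
η = (dQ/dY)·(Y/Q) = 0.00347623 × (23686/165.676) = 0.497.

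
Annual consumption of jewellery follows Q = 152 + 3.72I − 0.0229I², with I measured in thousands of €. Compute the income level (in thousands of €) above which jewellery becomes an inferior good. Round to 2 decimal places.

81.22

dQ/dI = 3.72 − 0.0458I.
The good is inferior where dQ/dI < 0. Setting dQ/dI = 0 gives I = 3.72 / 0.0458 = 81.22.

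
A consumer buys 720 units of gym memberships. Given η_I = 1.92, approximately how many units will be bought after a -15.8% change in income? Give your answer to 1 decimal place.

%ΔQ ≈ η × %ΔI = 1.92 × (-15.8%) = -30.336%.
New Q ≈ 720 × (1 − 0.30336) = 501.6.

501.6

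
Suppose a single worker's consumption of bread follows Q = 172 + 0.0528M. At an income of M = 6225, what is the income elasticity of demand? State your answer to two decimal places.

0.66

At M = 6225: Q = 500.680.
dQ/dM = 0.0528.
η = (dQ/dM)·(M/Q) = 0.0528 × (6225/500.680) = 0.66.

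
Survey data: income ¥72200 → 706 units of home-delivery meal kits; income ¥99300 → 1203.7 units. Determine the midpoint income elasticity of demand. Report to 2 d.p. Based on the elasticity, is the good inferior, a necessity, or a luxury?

ΔQ = 1203.7 − 706 = 497.7; midpoint Q̄ = (706 + 1203.7)/2 = 954.85.
ΔI = 99300 − 72200 = 27100; midpoint Ī = (72200 + 99300)/2 = 85750.
η = (ΔQ/Q̄) ÷ (ΔI/Ī) = (497.7/954.85) ÷ (27100/85750) = 1.65.
η > 1 ⇒ luxury.

1.65 (luxury)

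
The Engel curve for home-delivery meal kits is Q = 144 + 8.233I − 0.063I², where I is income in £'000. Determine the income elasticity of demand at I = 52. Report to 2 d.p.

0.22

At I = 52: Q = 401.7640.
dQ/dI = 8.233 − 0.126I = 1.68100.
η = (dQ/dI)·(I/Q) = 1.68100 × (52/401.7640) = 0.22.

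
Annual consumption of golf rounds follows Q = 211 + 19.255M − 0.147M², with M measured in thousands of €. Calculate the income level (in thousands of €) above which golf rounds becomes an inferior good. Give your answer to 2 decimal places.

dQ/dM = 19.255 − 0.294M.
The good is inferior where dQ/dM < 0. Setting dQ/dM = 0 gives M = 19.255 / 0.294 = 65.49.

65.49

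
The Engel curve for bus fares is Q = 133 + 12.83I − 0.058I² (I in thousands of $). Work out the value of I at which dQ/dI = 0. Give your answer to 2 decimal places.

dQ/dI = 12.83 − 0.116I.
The good is inferior where dQ/dI < 0. Setting dQ/dI = 0 gives I = 12.83 / 0.116 = 110.60.

110.60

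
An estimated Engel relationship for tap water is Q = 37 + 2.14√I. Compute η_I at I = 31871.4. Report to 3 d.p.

At I = 31871.4: Q = 419.045.
dQ/dI = 2.14/(2√I) = 0.00599354 at this income.
η = (dQ/dI)·(I/Q) = 0.00599354 × (31871.4/419.045) = 0.456.

0.456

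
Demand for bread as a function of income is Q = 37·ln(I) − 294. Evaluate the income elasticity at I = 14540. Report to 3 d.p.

0.610

At I = 14540: Q = 60.632.
dQ/dI = 37/I = 0.0025447 at this income.
η = (dQ/dI)·(I/Q) = 0.0025447 × (14540/60.632) = 0.610.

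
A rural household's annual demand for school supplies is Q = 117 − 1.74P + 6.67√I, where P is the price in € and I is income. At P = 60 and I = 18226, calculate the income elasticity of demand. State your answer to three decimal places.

At P = 60, I = 18226: Q = 913.075.
Holding P constant, ∂Q/∂I = 6.67/(2√I) = 0.024703.
η_I = (∂Q/∂I)·(I/Q) = 0.024703 × (18226/913.075) = 0.493.

0.493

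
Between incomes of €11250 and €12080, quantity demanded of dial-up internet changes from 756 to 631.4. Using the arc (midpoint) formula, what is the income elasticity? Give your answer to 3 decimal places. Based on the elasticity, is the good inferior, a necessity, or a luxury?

ΔQ = 631.4 − 756 = -124.6; midpoint Q̄ = (756 + 631.4)/2 = 693.7.
ΔI = 12080 − 11250 = 830; midpoint Ī = (11250 + 12080)/2 = 11665.
η = (ΔQ/Q̄) ÷ (ΔI/Ī) = (-124.6/693.7) ÷ (830/11665) = -2.524.
η < 0 ⇒ inferior good.

-2.524 (inferior good)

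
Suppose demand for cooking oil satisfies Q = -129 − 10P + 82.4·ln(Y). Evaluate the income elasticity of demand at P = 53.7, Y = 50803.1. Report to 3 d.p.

0.363

At P = 53.7, Y = 50803.1: Q = 226.863.
Holding P constant, ∂Q/∂Y = 82.4/Y = 0.00162195.
η_Y = (∂Q/∂Y)·(Y/Q) = 0.00162195 × (50803.1/226.863) = 0.363.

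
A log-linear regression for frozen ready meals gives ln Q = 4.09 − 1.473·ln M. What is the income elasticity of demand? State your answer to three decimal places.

-1.473

In a log-linear demand, the coefficient on ln M is the income elasticity.
So η = -1.473.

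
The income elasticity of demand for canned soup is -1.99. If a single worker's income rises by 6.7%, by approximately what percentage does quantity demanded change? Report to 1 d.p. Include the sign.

%ΔQ ≈ η × %ΔI = -1.99 × 6.7% = -13.3%.

-13.3%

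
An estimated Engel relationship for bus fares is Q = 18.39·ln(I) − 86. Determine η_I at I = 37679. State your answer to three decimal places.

0.171

At I = 37679: Q = 107.773.
dQ/dI = 18.39/I = 0.00048807 at this income.
η = (dQ/dI)·(I/Q) = 0.00048807 × (37679/107.773) = 0.171.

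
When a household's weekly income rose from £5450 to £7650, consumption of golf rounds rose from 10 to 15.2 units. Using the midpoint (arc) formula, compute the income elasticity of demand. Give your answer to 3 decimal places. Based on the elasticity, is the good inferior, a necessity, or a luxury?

1.229 (luxury)

ΔQ = 15.2 − 10 = 5.2; midpoint Q̄ = (10 + 15.2)/2 = 12.6.
ΔI = 7650 − 5450 = 2200; midpoint Ī = (5450 + 7650)/2 = 6550.
η = (ΔQ/Q̄) ÷ (ΔI/Ī) = (5.2/12.6) ÷ (2200/6550) = 1.229.
η > 1 ⇒ luxury.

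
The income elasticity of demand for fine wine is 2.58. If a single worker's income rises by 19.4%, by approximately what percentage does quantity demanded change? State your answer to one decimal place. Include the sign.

%ΔQ ≈ η × %ΔI = 2.58 × 19.4% = 50.1%.

50.1%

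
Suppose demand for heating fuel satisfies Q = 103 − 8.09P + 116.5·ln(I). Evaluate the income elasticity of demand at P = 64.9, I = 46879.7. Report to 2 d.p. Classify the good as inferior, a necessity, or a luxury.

0.14 (necessity)

At P = 64.9, I = 46879.7: Q = 830.956.
Holding P constant, ∂Q/∂I = 116.5/I = 0.00248508.
η_I = (∂Q/∂I)·(I/Q) = 0.00248508 × (46879.7/830.956) = 0.14.
Since 0 < η < 1, this is a necessity.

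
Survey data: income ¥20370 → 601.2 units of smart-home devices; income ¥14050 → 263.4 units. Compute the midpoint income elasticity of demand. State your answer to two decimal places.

2.13

ΔQ = 263.4 − 601.2 = -337.8; midpoint Q̄ = (601.2 + 263.4)/2 = 432.3.
ΔI = 14050 − 20370 = -6320; midpoint Ī = (20370 + 14050)/2 = 17210.
η = (ΔQ/Q̄) ÷ (ΔI/Ī) = (-337.8/432.3) ÷ (-6320/17210) = 2.13.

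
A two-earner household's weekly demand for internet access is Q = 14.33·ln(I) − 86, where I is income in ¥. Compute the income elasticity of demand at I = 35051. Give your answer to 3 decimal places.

0.224

At I = 35051: Q = 63.957.
dQ/dI = 14.33/I = 0.000408833 at this income.
η = (dQ/dI)·(I/Q) = 0.000408833 × (35051/63.957) = 0.224.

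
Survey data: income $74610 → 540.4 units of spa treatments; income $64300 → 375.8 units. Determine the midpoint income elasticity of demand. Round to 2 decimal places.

2.42

ΔQ = 375.8 − 540.4 = -164.6; midpoint Q̄ = (540.4 + 375.8)/2 = 458.1.
ΔI = 64300 − 74610 = -10310; midpoint Ī = (74610 + 64300)/2 = 69455.
η = (ΔQ/Q̄) ÷ (ΔI/Ī) = (-164.6/458.1) ÷ (-10310/69455) = 2.42.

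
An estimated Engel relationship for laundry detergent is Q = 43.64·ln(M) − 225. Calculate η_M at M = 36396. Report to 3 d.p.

At M = 36396: Q = 233.317.
dQ/dM = 43.64/M = 0.00119903 at this income.
η = (dQ/dM)·(M/Q) = 0.00119903 × (36396/233.317) = 0.187.

0.187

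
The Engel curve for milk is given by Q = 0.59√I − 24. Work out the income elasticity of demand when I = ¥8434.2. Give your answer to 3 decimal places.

0.898

At I = 8434.2: Q = 30.184.
dQ/dI = 0.59/(2√I) = 0.00321218 at this income.
η = (dQ/dI)·(I/Q) = 0.00321218 × (8434.2/30.184) = 0.898.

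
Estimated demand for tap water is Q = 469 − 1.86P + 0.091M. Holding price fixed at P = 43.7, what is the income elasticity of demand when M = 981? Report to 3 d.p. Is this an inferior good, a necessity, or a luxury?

0.187 (necessity)

At P = 43.7, M = 981: Q = 476.989.
Holding P constant, ∂Q/∂M = 0.091.
η_M = (∂Q/∂M)·(M/Q) = 0.091 × (981/476.989) = 0.187.
Since 0 < η < 1, this is a necessity.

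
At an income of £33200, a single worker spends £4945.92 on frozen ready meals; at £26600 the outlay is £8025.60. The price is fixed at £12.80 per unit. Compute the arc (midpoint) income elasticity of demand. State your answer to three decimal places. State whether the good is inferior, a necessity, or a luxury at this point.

With a constant price, Q₁ = 4945.92/12.80 = 386.400 and Q₂ = 8025.60/12.80 = 627.000 (equivalently, work directly with expenditure since P cancels).
Midpoint %ΔQ = (8025.60 − 4945.92)/6485.76 = 0.47484; midpoint %ΔI = (26600 − 33200)/29900 = -0.22074.
η = 0.47484 / -0.22074 = -2.151.
η < 0 ⇒ inferior good.

-2.151 (inferior good)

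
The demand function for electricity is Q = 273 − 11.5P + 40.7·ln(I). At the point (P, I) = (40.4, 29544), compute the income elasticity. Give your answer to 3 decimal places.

At P = 40.4, I = 29544: Q = 227.351.
Holding P constant, ∂Q/∂I = 40.7/I = 0.00137761.
η_I = (∂Q/∂I)·(I/Q) = 0.00137761 × (29544/227.351) = 0.179.

0.179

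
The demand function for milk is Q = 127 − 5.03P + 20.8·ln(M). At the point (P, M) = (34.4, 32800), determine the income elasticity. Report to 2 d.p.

At P = 34.4, M = 32800: Q = 170.250.
Holding P constant, ∂Q/∂M = 20.8/M = 0.000634146.
η_M = (∂Q/∂M)·(M/Q) = 0.000634146 × (32800/170.250) = 0.12.

0.12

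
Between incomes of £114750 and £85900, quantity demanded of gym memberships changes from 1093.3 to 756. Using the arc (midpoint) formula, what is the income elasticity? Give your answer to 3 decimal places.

ΔQ = 756 − 1093.3 = -337.3; midpoint Q̄ = (1093.3 + 756)/2 = 924.65.
ΔI = 85900 − 114750 = -28850; midpoint Ī = (114750 + 85900)/2 = 100325.
η = (ΔQ/Q̄) ÷ (ΔI/Ī) = (-337.3/924.65) ÷ (-28850/100325) = 1.269.

1.269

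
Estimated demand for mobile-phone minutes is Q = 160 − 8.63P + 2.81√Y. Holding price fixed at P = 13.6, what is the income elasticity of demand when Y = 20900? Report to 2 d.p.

0.45

At P = 13.6, Y = 20900: Q = 448.869.
Holding P constant, ∂Q/∂Y = 2.81/(2√Y) = 0.00971859.
η_Y = (∂Q/∂Y)·(Y/Q) = 0.00971859 × (20900/448.869) = 0.45.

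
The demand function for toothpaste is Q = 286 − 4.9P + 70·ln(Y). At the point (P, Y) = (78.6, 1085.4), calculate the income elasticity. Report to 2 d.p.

At P = 78.6, Y = 1085.4: Q = 390.139.
Holding P constant, ∂Q/∂Y = 70/Y = 0.0644924.
η_Y = (∂Q/∂Y)·(Y/Q) = 0.0644924 × (1085.4/390.139) = 0.18.

0.18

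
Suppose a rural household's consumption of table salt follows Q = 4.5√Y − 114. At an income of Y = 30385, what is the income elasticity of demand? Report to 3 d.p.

0.585

At Y = 30385: Q = 670.408.
dQ/dY = 4.5/(2√Y) = 0.0129078 at this income.
η = (dQ/dY)·(Y/Q) = 0.0129078 × (30385/670.408) = 0.585.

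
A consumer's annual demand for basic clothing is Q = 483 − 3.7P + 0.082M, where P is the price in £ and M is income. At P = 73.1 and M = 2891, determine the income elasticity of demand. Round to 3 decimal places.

At P = 73.1, M = 2891: Q = 449.592.
Holding P constant, ∂Q/∂M = 0.082.
η_M = (∂Q/∂M)·(M/Q) = 0.082 × (2891/449.592) = 0.527.

0.527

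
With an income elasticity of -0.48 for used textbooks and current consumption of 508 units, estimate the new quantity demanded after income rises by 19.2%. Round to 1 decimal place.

461.2

%ΔQ ≈ η × %ΔI = -0.48 × 19.2% = -9.216%.
New Q ≈ 508 × (1 − 0.09216) = 461.2.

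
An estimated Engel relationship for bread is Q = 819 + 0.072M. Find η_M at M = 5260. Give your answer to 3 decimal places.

At M = 5260: Q = 1197.720.
dQ/dM = 0.072.
η = (dQ/dM)·(M/Q) = 0.072 × (5260/1197.720) = 0.316.

0.316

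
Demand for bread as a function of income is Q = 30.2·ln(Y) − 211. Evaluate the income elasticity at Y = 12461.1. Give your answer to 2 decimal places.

0.41

At Y = 12461.1: Q = 73.797.
dQ/dY = 30.2/Y = 0.00242354 at this income.
η = (dQ/dY)·(Y/Q) = 0.00242354 × (12461.1/73.797) = 0.41.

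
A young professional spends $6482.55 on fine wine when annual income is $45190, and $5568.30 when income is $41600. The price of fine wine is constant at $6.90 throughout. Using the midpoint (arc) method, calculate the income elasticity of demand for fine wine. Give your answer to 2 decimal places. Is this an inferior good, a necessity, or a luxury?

1.83 (luxury)

With a constant price, Q₁ = 6482.55/6.90 = 939.500 and Q₂ = 5568.30/6.90 = 807.000 (equivalently, work directly with expenditure since P cancels).
Midpoint %ΔQ = (5568.30 − 6482.55)/6025.43 = -0.15173; midpoint %ΔI = (41600 − 45190)/43395 = -0.08273.
η = -0.15173 / -0.08273 = 1.83.
η > 1 ⇒ luxury.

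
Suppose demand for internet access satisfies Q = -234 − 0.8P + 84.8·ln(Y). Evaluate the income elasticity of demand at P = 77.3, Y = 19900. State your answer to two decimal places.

At P = 77.3, Y = 19900: Q = 543.551.
Holding P constant, ∂Q/∂Y = 84.8/Y = 0.00426131.
η_Y = (∂Q/∂Y)·(Y/Q) = 0.00426131 × (19900/543.551) = 0.16.

0.16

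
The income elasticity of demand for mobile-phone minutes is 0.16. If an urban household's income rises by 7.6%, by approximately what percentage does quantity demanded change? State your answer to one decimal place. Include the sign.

%ΔQ ≈ η × %ΔI = 0.16 × 7.6% = 1.2%.

1.2%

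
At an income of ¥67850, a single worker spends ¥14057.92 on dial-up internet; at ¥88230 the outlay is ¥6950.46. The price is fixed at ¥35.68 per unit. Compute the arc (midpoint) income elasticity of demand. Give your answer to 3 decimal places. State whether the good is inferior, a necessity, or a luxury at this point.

-2.591 (inferior good)

With a constant price, Q₁ = 14057.92/35.68 = 394.000 and Q₂ = 6950.46/35.68 = 194.800 (equivalently, work directly with expenditure since P cancels).
Midpoint %ΔQ = (6950.46 − 14057.92)/10504.19 = -0.67663; midpoint %ΔI = (88230 − 67850)/78040 = 0.26115.
η = -0.67663 / 0.26115 = -2.591.
η < 0 ⇒ inferior good.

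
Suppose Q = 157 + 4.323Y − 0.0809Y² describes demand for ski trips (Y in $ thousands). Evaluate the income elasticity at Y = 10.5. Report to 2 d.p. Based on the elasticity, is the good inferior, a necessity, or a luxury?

At Y = 10.5: Q = 193.4723.
dQ/dY = 4.323 − 0.1618Y = 2.62410.
η = (dQ/dY)·(Y/Q) = 2.62410 × (10.5/193.4723) = 0.14.
0 < η < 1 ⇒ necessity.

0.14 (necessity)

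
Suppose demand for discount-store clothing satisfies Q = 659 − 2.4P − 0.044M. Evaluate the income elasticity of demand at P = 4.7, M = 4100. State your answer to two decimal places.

At P = 4.7, M = 4100: Q = 467.320.
Holding P constant, ∂Q/∂M = −0.044.
η_M = (∂Q/∂M)·(M/Q) = -0.044 × (4100/467.320) = -0.39.

-0.39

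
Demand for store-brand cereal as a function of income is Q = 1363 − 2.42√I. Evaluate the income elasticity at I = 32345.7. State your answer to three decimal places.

-0.235

At I = 32345.7: Q = 927.765.
dQ/dI = -2.42/(2√I) = -0.00672786 at this income.
η = (dQ/dI)·(I/Q) = -0.00672786 × (32345.7/927.765) = -0.235.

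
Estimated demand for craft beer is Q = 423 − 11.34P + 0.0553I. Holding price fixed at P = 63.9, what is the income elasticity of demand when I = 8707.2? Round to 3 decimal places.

At P = 63.9, I = 8707.2: Q = 179.882.
Holding P constant, ∂Q/∂I = 0.0553.
η_I = (∂Q/∂I)·(I/Q) = 0.0553 × (8707.2/179.882) = 2.677.

2.677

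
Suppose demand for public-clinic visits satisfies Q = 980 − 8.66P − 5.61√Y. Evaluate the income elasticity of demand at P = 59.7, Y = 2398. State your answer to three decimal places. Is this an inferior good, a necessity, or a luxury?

At P = 59.7, Y = 2398: Q = 188.280.
Holding P constant, ∂Q/∂Y = -5.61/(2√Y) = -0.0572807.
η_Y = (∂Q/∂Y)·(Y/Q) = -0.0572807 × (2398/188.280) = -0.730.
Since η < 0, this is an inferior good.

-0.730 (inferior good)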